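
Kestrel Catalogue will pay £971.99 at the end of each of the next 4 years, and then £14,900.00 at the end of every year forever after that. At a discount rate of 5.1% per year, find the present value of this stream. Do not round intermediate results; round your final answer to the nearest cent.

£242883.34

PV of 4-year annuity: £971.99 × [1 − (1+0.051)^−4] / 0.051 = 3438.63727
Perpetuity value at year 4: £14,900.00 / 0.051 = 292156.86275
PV of perpetuity: 292156.86275 / (1+0.051)^4 = 239444.69979
Total PV = 3438.63727 + 239444.69979 = 242883.33706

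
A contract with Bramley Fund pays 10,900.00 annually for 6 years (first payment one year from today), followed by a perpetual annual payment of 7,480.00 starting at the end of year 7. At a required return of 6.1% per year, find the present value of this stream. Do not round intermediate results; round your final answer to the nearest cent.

139387.49

PV of 6-year annuity: 10,900.00 × [1 − (1+0.061)^−6] / 0.061 = 53430.84574
Perpetuity value at year 6: 7,480.00 / 0.061 = 122622.95082
PV of perpetuity: 122622.95082 / (1+0.061)^6 = 85956.64567
Total PV = 53430.84574 + 85956.64567 = 139387.49141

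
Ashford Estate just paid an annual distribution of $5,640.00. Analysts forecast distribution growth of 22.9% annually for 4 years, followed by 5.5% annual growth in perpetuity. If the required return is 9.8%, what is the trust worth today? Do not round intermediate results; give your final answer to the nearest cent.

$247341.54

D_1 = 6931.56000
D_2 = 8518.88724
D_3 = 10469.71242
D_4 = 12867.27656
Terminal value at year 4: TV = D_4×(1+g_2)/(r−g_2) = 13574.97677/0.043 = 315697.13425
P_0 = D_1/(1+r)^1 + D_2/(1+r)^2 + D_3/(1+r)^3 + D_4/(1+r)^4 + TV/(1+r)^4
    = 6312.89617 + 7066.07413 + 7909.11212 + 8852.73115 + 217200.72928 = 247341.54286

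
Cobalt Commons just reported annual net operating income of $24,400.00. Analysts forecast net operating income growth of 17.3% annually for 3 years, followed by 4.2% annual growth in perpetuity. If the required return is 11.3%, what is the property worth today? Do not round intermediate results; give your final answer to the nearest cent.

$500566.58

D_1 = 28621.20000
D_2 = 33572.66760
D_3 = 39380.73909
Terminal value at year 3: TV = D_3×(1+g_2)/(r−g_2) = 41034.73014/0.071 = 577953.94559
P_0 = D_1/(1+r)^1 + D_2/(1+r)^2 + D_3/(1+r)^3 + TV/(1+r)^3
    = 25715.36388 + 27101.63687 + 28562.64155 + 419186.93655 = 500566.57885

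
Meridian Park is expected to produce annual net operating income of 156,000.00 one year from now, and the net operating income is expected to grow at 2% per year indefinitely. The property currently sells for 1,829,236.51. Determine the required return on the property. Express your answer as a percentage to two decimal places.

10.53%

P = D₁/(r − g) ⇒ r = D₁/P + g = 156,000.0000/1,829,236.51 + 0.02 = 0.085281 + 0.02 = 0.105281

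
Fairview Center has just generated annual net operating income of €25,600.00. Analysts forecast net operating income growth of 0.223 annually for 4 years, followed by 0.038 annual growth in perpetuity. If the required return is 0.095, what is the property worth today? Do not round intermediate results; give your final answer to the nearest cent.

D_1 = 31308.80000
D_2 = 38290.66240
D_3 = 46829.48012
D_4 = 57272.45418
Terminal value at year 4: TV = D_4×(1+g_2)/(r−g_2) = 59448.80744/0.057 = 1042961.53403
P_0 = D_1/(1+r)^1 + D_2/(1+r)^2 + D_3/(1+r)^3 + D_4/(1+r)^4 + TV/(1+r)^4
    = 28592.51142 + 31934.83238 + 35667.85389 + 39837.24685 + 725457.23216 = 861489.67670

€861489.68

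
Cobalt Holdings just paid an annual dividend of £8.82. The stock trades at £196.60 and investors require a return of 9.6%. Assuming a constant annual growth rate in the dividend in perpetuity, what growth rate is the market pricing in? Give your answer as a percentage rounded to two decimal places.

4.89%

P = D₀(1+g)/(r−g) ⇒ P(r−g) = D₀(1+g) ⇒ g(P+D₀) = P·r − D₀
g = (P·r − D₀)/(P + D₀) = (£196.60×0.096 − £8.82) / (£196.60 + £8.82) = 0.048942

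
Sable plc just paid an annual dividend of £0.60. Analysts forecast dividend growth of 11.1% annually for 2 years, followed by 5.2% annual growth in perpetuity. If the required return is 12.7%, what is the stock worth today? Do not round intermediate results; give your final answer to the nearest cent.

£9.35

D_1 = 0.66660
D_2 = 0.74059
Terminal value at year 2: TV = D_2×(1+g_2)/(r−g_2) = 0.77910/0.075 = 10.38805
P_0 = D_1/(1+r)^1 + D_2/(1+r)^2 + TV/(1+r)^2
    = 0.59148 + 0.58308 + 8.17873 = 9.35330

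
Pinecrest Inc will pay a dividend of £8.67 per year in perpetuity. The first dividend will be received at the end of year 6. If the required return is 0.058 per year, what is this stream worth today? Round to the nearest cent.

£112.76

Value at end of year 5: C / r = £8.67 / 0.058 = £149.4828
Discount to today: PV = £149.4828 / (1 + 0.058)^5 = £149.4828 / 1.325648 = £112.76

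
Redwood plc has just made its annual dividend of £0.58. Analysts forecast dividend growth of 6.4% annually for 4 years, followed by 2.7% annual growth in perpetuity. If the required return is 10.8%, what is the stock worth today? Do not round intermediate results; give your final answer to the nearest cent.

£8.35

D_1 = 0.61712
D_2 = 0.65662
D_3 = 0.69864
D_4 = 0.74335
Terminal value at year 4: TV = D_4×(1+g_2)/(r−g_2) = 0.76342/0.081 = 9.42497
P_0 = D_1/(1+r)^1 + D_2/(1+r)^2 + D_3/(1+r)^3 + D_4/(1+r)^4 + TV/(1+r)^4
    = 0.55697 + 0.53485 + 0.51361 + 0.49321 + 6.25347 = 8.35211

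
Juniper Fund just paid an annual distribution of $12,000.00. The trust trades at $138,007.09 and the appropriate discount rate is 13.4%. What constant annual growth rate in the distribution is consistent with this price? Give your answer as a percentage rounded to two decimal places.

4.33%

P = D₀(1+g)/(r−g) ⇒ P(r−g) = D₀(1+g) ⇒ g(P+D₀) = P·r − D₀
g = (P·r − D₀)/(P + D₀) = ($138,007.09×0.134 − $12,000.00) / ($138,007.09 + $12,000.00) = 0.043284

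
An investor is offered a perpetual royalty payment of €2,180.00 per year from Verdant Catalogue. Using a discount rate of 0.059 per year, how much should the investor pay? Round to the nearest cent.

Level perpetuity: PV = C / r = €2,180.00 / 0.059 = €36,949.15

€36949.15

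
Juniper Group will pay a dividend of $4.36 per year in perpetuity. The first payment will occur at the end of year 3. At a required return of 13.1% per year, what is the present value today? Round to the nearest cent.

Value at end of year 2: C / r = $4.36 / 0.131 = $33.2824
Discount to today: PV = $33.2824 / (1 + 0.131)^2 = $33.2824 / 1.279161 = $26.02

$26.02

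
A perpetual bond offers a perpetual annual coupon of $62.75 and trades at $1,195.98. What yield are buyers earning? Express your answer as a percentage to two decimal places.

P = C/r ⇒ r = C/P = $62.75/$1,195.98 = 0.052467

5.25%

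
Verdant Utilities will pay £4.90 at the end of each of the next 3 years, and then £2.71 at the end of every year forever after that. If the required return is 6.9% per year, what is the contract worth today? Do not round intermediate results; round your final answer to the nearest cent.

PV of 3-year annuity: £4.90 × [1 − (1+0.069)^−3] / 0.069 = 12.88268
Perpetuity value at year 3: £2.71 / 0.069 = 39.27536
PV of perpetuity: 39.27536 / (1+0.069)^3 = 32.15045
Total PV = 12.88268 + 32.15045 = 45.03313

£45.03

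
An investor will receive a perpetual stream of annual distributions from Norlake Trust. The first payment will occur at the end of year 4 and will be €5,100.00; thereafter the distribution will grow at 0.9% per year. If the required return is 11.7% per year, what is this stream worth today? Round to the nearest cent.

Value at end of year 3: C₁ / (r − g) = €5,100.00 / (0.117 − 0.009) = €47,222.2222
Discount to today: PV = €47,222.2222 / (1 + 0.117)^3 = €47,222.2222 / 1.393669 = €33,883.39

€33883.39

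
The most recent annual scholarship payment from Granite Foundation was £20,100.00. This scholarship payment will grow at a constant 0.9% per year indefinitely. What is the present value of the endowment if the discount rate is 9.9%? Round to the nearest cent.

D₁ = D₀ × (1 + g) = £20,100.00 × 1.009 = £20,280.9000
Growing perpetuity: P = D₁ / (r − g) = £20,280.9000 / (0.099 − 0.009) = £225,343.33

£225343.33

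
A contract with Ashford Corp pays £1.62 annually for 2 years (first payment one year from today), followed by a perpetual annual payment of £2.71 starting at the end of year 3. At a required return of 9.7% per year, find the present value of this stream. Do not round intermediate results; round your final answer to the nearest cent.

£26.04

PV of 2-year annuity: £1.62 × [1 − (1+0.097)^−2] / 0.097 = 2.82293
Perpetuity value at year 2: £2.71 / 0.097 = 27.93814
PV of perpetuity: 27.93814 / (1+0.097)^2 = 23.21583
Total PV = 2.82293 + 23.21583 = 26.03877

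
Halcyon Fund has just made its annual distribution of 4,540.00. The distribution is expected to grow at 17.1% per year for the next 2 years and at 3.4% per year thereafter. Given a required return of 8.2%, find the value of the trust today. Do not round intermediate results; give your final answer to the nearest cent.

D_1 = 5316.34000
D_2 = 6225.43414
Terminal value at year 2: TV = D_2×(1+g_2)/(r−g_2) = 6437.09890/0.048 = 134106.22710
P_0 = D_1/(1+r)^1 + D_2/(1+r)^2 + TV/(1+r)^2
    = 4913.43808 + 5317.59334 + 114549.82310 = 124780.85451

124780.85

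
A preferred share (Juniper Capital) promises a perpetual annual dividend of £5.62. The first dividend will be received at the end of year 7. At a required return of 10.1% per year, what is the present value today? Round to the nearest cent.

£31.24

Value at end of year 6: C / r = £5.62 / 0.101 = £55.6436
Discount to today: PV = £55.6436 / (1 + 0.101)^6 = £55.6436 / 1.781246 = £31.24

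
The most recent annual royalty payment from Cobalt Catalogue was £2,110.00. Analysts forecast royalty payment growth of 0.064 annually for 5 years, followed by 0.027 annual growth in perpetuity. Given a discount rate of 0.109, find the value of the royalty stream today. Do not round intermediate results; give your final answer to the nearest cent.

D_1 = 2245.04000
D_2 = 2388.72256
D_3 = 2541.60080
D_4 = 2704.26326
D_5 = 2877.33610
Terminal value at year 5: TV = D_5×(1+g_2)/(r−g_2) = 2955.02418/0.082 = 36036.88022
P_0 = D_1/(1+r)^1 + D_2/(1+r)^2 + D_3/(1+r)^3 + D_4/(1+r)^4 + D_5/(1+r)^5 + TV/(1+r)^5
    = 2024.38233 + 1942.23877 + 1863.42836 + 1787.81585 + 1715.27147 + 21482.72928 = 30815.86605

£30815.87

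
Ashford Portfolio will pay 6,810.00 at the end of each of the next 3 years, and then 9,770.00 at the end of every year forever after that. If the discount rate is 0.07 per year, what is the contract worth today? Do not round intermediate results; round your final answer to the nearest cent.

131803.45

PV of 3-year annuity: 6,810.00 × [1 − (1+0.07)^−3] / 0.07 = 17871.59226
Perpetuity value at year 3: 9,770.00 / 0.07 = 139571.42857
PV of perpetuity: 139571.42857 / (1+0.07)^3 = 113931.86082
Total PV = 17871.59226 + 113931.86082 = 131803.45308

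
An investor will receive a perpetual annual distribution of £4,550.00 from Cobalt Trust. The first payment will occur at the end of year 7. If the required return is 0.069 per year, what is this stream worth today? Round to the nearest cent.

Value at end of year 6: C / r = £4,550.00 / 0.069 = £65,942.0290
Discount to today: PV = £65,942.0290 / (1 + 0.069)^6 = £65,942.0290 / 1.492335 = £44,187.16

£44187.16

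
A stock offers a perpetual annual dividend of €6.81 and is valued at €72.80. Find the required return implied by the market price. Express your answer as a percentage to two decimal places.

P = C/r ⇒ r = C/P = €6.81/€72.80 = 0.093544

9.35%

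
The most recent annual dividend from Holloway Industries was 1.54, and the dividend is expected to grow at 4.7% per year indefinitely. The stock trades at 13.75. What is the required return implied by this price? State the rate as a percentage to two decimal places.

D₁ = 1.54 × 1.047 = 1.6124
P = D₁/(r − g) ⇒ r = D₁/P + g = 1.6124/13.75 + 0.047 = 0.117264 + 0.047 = 0.164264

16.43%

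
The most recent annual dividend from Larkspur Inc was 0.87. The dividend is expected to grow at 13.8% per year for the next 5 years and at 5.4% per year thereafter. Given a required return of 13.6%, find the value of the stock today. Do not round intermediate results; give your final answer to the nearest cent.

15.65

D_1 = 0.99006
D_2 = 1.12669
D_3 = 1.28217
D_4 = 1.45911
D_5 = 1.66047
Terminal value at year 5: TV = D_5×(1+g_2)/(r−g_2) = 1.75013/0.082 = 21.34309
P_0 = D_1/(1+r)^1 + D_2/(1+r)^2 + D_3/(1+r)^3 + D_4/(1+r)^4 + D_5/(1+r)^5 + TV/(1+r)^5
    = 0.87153 + 0.87307 + 0.87460 + 0.87614 + 0.87769 + 11.28147 = 15.65450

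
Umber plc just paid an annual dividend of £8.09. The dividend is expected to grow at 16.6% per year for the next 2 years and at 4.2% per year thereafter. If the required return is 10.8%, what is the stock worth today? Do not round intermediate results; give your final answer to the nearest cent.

D_1 = 9.43294
D_2 = 10.99881
Terminal value at year 2: TV = D_2×(1+g_2)/(r−g_2) = 11.46076/0.066 = 173.64785
P_0 = D_1/(1+r)^1 + D_2/(1+r)^2 + TV/(1+r)^2
    = 8.51348 + 8.95914 + 141.44574 = 158.91836

£158.92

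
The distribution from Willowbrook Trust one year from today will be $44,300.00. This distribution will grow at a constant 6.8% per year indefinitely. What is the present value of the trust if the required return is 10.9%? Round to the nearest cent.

Growing perpetuity: P = D₁ / (r − g) = $44,300.0000 / (0.109 − 0.068) = $1,080,487.80

$1080487.80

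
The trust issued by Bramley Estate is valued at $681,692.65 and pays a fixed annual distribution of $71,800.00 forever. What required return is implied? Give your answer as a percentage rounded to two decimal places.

10.53%

P = C/r ⇒ r = C/P = $71,800.00/$681,692.65 = 0.105326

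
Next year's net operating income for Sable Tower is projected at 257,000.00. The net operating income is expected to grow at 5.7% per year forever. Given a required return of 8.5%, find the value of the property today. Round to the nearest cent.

9178571.43

Growing perpetuity: P = D₁ / (r − g) = 257,000.0000 / (0.085 − 0.057) = 9,178,571.43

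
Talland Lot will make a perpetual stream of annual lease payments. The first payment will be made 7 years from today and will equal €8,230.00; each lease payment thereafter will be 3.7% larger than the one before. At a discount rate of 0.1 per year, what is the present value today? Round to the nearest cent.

Value at end of year 6: C₁ / (r − g) = €8,230.00 / (0.1 − 0.037) = €130,634.9206
Discount to today: PV = €130,634.9206 / (1 + 0.1)^6 = €130,634.9206 / 1.771561 = €73,740.01

€73740.01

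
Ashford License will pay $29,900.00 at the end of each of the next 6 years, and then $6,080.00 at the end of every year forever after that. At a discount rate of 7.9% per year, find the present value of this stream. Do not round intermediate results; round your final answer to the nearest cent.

PV of 6-year annuity: $29,900.00 × [1 − (1+0.079)^−6] / 0.079 = 138644.42918
Perpetuity value at year 6: $6,080.00 / 0.079 = 76962.02532
PV of perpetuity: 76962.02532 / (1+0.079)^6 = 48769.44574
Total PV = 138644.42918 + 48769.44574 = 187413.87492

$187413.87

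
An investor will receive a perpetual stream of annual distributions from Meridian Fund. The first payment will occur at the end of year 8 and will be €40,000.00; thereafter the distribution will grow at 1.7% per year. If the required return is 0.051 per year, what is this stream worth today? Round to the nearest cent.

Value at end of year 7: C₁ / (r − g) = €40,000.00 / (0.051 − 0.017) = €1,176,470.5882
Discount to today: PV = €1,176,470.5882 / (1 + 0.051)^7 = €1,176,470.5882 / 1.416508 = €830,542.88

€830542.88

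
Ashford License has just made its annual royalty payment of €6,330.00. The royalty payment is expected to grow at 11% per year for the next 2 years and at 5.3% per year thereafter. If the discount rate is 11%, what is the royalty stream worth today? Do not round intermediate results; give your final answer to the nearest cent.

€129598.42

D_1 = 7026.30000
D_2 = 7799.19300
Terminal value at year 2: TV = D_2×(1+g_2)/(r−g_2) = 8212.55023/0.057 = 144079.82858
P_0 = D_1/(1+r)^1 + D_2/(1+r)^2 + TV/(1+r)^2
    = 6330.00000 + 6330.00000 + 116938.42105 = 129598.42105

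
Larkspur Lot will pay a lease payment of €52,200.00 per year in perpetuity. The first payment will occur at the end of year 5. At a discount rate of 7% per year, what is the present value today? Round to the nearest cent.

€568901.86

Value at end of year 4: C / r = €52,200.00 / 0.07 = €745,714.2857
Discount to today: PV = €745,714.2857 / (1 + 0.07)^4 = €745,714.2857 / 1.310796 = €568,901.86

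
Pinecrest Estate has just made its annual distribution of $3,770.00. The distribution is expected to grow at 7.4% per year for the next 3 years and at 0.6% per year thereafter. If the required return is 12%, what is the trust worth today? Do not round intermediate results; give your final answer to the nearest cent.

D_1 = 4048.98000
D_2 = 4348.60452
D_3 = 4670.40125
Terminal value at year 3: TV = D_3×(1+g_2)/(r−g_2) = 4698.42366/0.114 = 41214.24265
P_0 = D_1/(1+r)^1 + D_2/(1+r)^2 + D_3/(1+r)^3 + TV/(1+r)^3
    = 3615.16071 + 3466.68090 + 3324.29936 + 29335.48385 = 39741.62482

$39741.62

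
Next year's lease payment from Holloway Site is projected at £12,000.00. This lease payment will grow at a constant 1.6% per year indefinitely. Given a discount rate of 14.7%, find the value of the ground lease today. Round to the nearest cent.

Growing perpetuity: P = D₁ / (r − g) = £12,000.0000 / (0.147 − 0.016) = £91,603.05

£91603.05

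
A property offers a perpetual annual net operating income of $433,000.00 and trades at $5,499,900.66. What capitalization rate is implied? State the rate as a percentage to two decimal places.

P = C/r ⇒ r = C/P = $433,000.00/$5,499,900.66 = 0.078729

7.87%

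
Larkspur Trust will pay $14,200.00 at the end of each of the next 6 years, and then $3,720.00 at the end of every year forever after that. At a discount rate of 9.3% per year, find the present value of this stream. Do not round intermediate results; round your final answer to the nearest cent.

$86594.88

PV of 6-year annuity: $14,200.00 × [1 − (1+0.093)^−6] / 0.093 = 63134.28847
Perpetuity value at year 6: $3,720.00 / 0.093 = 40000.00000
PV of perpetuity: 40000.00000 / (1+0.093)^6 = 23460.59485
Total PV = 63134.28847 + 23460.59485 = 86594.88332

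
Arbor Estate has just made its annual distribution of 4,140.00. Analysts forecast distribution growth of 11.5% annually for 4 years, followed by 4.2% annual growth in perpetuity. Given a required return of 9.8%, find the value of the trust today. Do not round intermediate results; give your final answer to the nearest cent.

99127.25

D_1 = 4616.10000
D_2 = 5146.95150
D_3 = 5738.85092
D_4 = 6398.81878
Terminal value at year 4: TV = D_4×(1+g_2)/(r−g_2) = 6667.56917/0.056 = 119063.73513
P_0 = D_1/(1+r)^1 + D_2/(1+r)^2 + D_3/(1+r)^3 + D_4/(1+r)^4 + TV/(1+r)^4
    = 4204.09836 + 4269.18914 + 4335.28769 + 4402.40963 + 81916.26498 = 99127.24980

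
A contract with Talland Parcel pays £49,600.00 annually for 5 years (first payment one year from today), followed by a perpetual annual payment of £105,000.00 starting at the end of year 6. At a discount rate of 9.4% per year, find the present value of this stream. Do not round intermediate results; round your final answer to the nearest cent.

£903752.62

PV of 5-year annuity: £49,600.00 × [1 − (1+0.094)^−5] / 0.094 = 190940.89239
Perpetuity value at year 5: £105,000.00 / 0.094 = 1117021.27660
PV of perpetuity: 1117021.27660 / (1+0.094)^5 = 712811.72617
Total PV = 190940.89239 + 712811.72617 = 903752.61856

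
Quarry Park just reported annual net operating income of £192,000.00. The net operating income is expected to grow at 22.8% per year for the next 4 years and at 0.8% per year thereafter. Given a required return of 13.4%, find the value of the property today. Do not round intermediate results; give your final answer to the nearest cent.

£3053089.38

D_1 = 235776.00000
D_2 = 289532.92800
D_3 = 355546.43558
D_4 = 436611.02290
Terminal value at year 4: TV = D_4×(1+g_2)/(r−g_2) = 440103.91108/0.126 = 3492888.18318
P_0 = D_1/(1+r)^1 + D_2/(1+r)^2 + D_3/(1+r)^3 + D_4/(1+r)^4 + TV/(1+r)^4
    = 207915.34392 + 225149.94914 + 243813.17244 + 264023.43541 + 2112187.48329 = 3053089.38420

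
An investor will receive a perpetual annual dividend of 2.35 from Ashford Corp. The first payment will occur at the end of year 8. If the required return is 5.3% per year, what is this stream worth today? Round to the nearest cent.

30.89

Value at end of year 7: C / r = 2.35 / 0.053 = 44.3396
Discount to today: PV = 44.3396 / (1 + 0.053)^7 = 44.3396 / 1.435485 = 30.89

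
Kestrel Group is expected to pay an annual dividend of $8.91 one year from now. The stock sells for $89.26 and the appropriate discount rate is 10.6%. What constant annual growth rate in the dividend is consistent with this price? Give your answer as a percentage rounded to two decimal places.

P = D₁/(r−g) ⇒ g = r − D₁/P = 0.106 − $8.91/$89.26 = 0.006179

0.62%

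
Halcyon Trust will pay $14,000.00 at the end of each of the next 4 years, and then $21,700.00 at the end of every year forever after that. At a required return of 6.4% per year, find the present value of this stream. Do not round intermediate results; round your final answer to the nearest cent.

$312623.77

PV of 4-year annuity: $14,000.00 × [1 − (1+0.064)^−4] / 0.064 = 48070.42615
Perpetuity value at year 4: $21,700.00 / 0.064 = 339062.50000
PV of perpetuity: 339062.50000 / (1+0.064)^4 = 264553.33947
Total PV = 48070.42615 + 264553.33947 = 312623.76562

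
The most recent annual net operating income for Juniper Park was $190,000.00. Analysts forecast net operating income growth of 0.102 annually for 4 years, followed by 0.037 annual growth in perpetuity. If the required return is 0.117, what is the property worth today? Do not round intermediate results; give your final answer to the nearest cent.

$3068047.53

D_1 = 209380.00000
D_2 = 230736.76000
D_3 = 254271.90952
D_4 = 280207.64429
Terminal value at year 4: TV = D_4×(1+g_2)/(r−g_2) = 290575.32713/0.08 = 3632191.58912
P_0 = D_1/(1+r)^1 + D_2/(1+r)^2 + D_3/(1+r)^3 + D_4/(1+r)^4 + TV/(1+r)^4
    = 187448.52283 + 184931.30900 + 182447.89841 + 179997.83711 + 2333221.96347 = 3068047.53082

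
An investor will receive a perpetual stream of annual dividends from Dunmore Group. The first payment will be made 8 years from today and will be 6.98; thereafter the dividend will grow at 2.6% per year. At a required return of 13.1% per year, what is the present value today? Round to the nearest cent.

28.08

Value at end of year 7: C₁ / (r − g) = 6.98 / (0.131 − 0.026) = 66.4762
Discount to today: PV = 66.4762 / (1 + 0.131)^7 = 66.4762 / 2.367218 = 28.08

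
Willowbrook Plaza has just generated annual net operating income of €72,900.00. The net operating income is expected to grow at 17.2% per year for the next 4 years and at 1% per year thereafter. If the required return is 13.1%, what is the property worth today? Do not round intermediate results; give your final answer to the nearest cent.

€1020657.45

D_1 = 85438.80000
D_2 = 100134.27360
D_3 = 117357.36866
D_4 = 137542.83607
Terminal value at year 4: TV = D_4×(1+g_2)/(r−g_2) = 138918.26443/0.121 = 1148084.82999
P_0 = D_1/(1+r)^1 + D_2/(1+r)^2 + D_3/(1+r)^3 + D_4/(1+r)^4 + TV/(1+r)^4
    = 75542.70557 + 78281.21214 + 81118.99260 + 84059.64573 + 701654.89412 = 1020657.45016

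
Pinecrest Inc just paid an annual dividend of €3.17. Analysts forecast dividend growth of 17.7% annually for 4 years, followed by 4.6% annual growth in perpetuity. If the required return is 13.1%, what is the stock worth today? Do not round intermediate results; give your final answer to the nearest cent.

€59.78

D_1 = 3.73109
D_2 = 4.39149
D_3 = 5.16879
D_4 = 6.08366
Terminal value at year 4: TV = D_4×(1+g_2)/(r−g_2) = 6.36351/0.085 = 74.86484
P_0 = D_1/(1+r)^1 + D_2/(1+r)^2 + D_3/(1+r)^3 + D_4/(1+r)^4 + TV/(1+r)^4
    = 3.29893 + 3.43310 + 3.57274 + 3.71805 + 45.75383 = 59.77664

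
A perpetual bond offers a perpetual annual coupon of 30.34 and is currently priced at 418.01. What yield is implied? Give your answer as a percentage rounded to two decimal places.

P = C/r ⇒ r = C/P = 30.34/418.01 = 0.072582

7.26%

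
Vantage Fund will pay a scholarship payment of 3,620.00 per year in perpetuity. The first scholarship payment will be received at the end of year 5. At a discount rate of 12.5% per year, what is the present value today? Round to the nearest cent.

Value at end of year 4: C / r = 3,620.00 / 0.125 = 28,960.0000
Discount to today: PV = 28,960.0000 / (1 + 0.125)^4 = 28,960.0000 / 1.601807 = 18,079.59

18079.59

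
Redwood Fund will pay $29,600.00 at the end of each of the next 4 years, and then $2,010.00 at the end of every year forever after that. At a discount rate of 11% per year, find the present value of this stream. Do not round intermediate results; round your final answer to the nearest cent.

PV of 4-year annuity: $29,600.00 × [1 − (1+0.11)^−4] / 0.11 = 91832.39241
Perpetuity value at year 4: $2,010.00 / 0.11 = 18272.72727
PV of perpetuity: 18272.72727 / (1+0.11)^4 = 12036.81144
Total PV = 91832.39241 + 12036.81144 = 103869.20385

$103869.20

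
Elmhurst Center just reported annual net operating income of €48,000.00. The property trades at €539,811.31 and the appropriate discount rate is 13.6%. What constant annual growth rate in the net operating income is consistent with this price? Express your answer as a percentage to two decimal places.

4.32%

P = D₀(1+g)/(r−g) ⇒ P(r−g) = D₀(1+g) ⇒ g(P+D₀) = P·r − D₀
g = (P·r − D₀)/(P + D₀) = (€539,811.31×0.136 − €48,000.00) / (€539,811.31 + €48,000.00) = 0.043236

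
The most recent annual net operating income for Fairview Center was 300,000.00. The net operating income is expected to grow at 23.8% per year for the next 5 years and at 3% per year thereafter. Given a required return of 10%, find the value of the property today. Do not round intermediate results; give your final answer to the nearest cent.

D_1 = 371400.00000
D_2 = 459793.20000
D_3 = 569223.98160
D_4 = 704699.28922
D_5 = 872417.72006
Terminal value at year 5: TV = D_5×(1+g_2)/(r−g_2) = 898590.25166/0.07 = 12837003.59510
P_0 = D_1/(1+r)^1 + D_2/(1+r)^2 + D_3/(1+r)^3 + D_4/(1+r)^4 + D_5/(1+r)^5 + TV/(1+r)^5
    = 337636.36364 + 379994.38017 + 427666.40240 + 481319.09652 + 541702.76500 + 7970769.25638 = 10139088.26411

10139088.26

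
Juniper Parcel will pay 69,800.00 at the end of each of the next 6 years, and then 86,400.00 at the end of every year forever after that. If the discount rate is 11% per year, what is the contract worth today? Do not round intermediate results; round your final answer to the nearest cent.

PV of 6-year annuity: 69,800.00 × [1 − (1+0.11)^−6] / 0.11 = 295291.54219
Perpetuity value at year 6: 86,400.00 / 0.11 = 785454.54545
PV of perpetuity: 785454.54545 / (1+0.11)^6 = 419936.07489
Total PV = 295291.54219 + 419936.07489 = 715227.61708

715227.62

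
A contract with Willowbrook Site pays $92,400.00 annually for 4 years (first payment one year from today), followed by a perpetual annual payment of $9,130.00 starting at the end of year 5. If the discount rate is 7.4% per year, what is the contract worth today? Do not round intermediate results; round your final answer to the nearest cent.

$402903.10

PV of 4-year annuity: $92,400.00 × [1 − (1+0.074)^−4] / 0.074 = 310172.74522
Perpetuity value at year 4: $9,130.00 / 0.074 = 123378.37838
PV of perpetuity: 123378.37838 / (1+0.074)^4 = 92730.35712
Total PV = 310172.74522 + 92730.35712 = 402903.10234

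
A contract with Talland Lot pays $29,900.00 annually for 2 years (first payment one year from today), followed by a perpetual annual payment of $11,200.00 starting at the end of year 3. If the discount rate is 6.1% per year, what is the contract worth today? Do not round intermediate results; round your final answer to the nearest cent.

PV of 2-year annuity: $29,900.00 × [1 − (1+0.061)^−2] / 0.061 = 54741.71664
Perpetuity value at year 2: $11,200.00 / 0.061 = 183606.55738
PV of perpetuity: 183606.55738 / (1+0.061)^2 = 163101.29897
Total PV = 54741.71664 + 163101.29897 = 217843.01561

$217843.02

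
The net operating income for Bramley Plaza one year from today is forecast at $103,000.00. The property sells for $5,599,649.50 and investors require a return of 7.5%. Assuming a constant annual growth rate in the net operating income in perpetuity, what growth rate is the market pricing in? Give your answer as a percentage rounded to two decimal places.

5.66%

P = D₁/(r−g) ⇒ g = r − D₁/P = 0.075 − $103,000.00/$5,599,649.50 = 0.056606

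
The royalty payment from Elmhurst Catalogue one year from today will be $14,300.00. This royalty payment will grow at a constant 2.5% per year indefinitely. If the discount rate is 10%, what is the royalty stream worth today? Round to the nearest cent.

Growing perpetuity: P = D₁ / (r − g) = $14,300.0000 / (0.1 − 0.025) = $190,666.67

$190666.67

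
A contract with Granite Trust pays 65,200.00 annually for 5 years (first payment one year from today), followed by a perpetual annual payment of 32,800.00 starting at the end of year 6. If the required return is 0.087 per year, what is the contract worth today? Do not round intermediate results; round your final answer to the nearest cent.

504023.32

PV of 5-year annuity: 65,200.00 × [1 − (1+0.087)^−5] / 0.087 = 255591.70206
Perpetuity value at year 5: 32,800.00 / 0.087 = 377011.49425
PV of perpetuity: 377011.49425 / (1+0.087)^5 = 248431.61960
Total PV = 255591.70206 + 248431.61960 = 504023.32166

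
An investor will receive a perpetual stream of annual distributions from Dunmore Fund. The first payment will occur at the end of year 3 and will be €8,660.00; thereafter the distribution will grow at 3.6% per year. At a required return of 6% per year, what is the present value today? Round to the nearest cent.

Value at end of year 2: C₁ / (r − g) = €8,660.00 / (0.06 − 0.036) = €360,833.3333
Discount to today: PV = €360,833.3333 / (1 + 0.06)^2 = €360,833.3333 / 1.123600 = €321,140.38

€321140.38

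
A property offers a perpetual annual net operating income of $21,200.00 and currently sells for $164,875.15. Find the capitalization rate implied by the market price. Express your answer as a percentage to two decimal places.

12.86%

P = C/r ⇒ r = C/P = $21,200.00/$164,875.15 = 0.128582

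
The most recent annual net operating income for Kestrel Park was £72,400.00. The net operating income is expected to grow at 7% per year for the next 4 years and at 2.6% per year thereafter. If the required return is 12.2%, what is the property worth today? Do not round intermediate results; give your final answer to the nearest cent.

D_1 = 77468.00000
D_2 = 82890.76000
D_3 = 88693.11320
D_4 = 94901.63112
Terminal value at year 4: TV = D_4×(1+g_2)/(r−g_2) = 97369.07353/0.096 = 1014261.18264
P_0 = D_1/(1+r)^1 + D_2/(1+r)^2 + D_3/(1+r)^3 + D_4/(1+r)^4 + TV/(1+r)^4
    = 69044.56328 + 65844.63700 + 62793.01389 + 59882.82073 + 639997.64659 = 897562.68149

£897562.68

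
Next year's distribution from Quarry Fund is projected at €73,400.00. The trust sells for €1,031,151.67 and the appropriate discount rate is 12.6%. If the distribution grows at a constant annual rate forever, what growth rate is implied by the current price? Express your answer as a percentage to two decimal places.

5.48%

P = D₁/(r−g) ⇒ g = r − D₁/P = 0.126 − €73,400.00/€1,031,151.67 = 0.054817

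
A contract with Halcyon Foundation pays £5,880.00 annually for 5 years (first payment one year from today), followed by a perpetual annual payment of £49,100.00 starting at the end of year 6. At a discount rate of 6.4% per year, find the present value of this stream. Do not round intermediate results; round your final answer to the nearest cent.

PV of 5-year annuity: £5,880.00 × [1 − (1+0.064)^−5] / 0.064 = 24501.48401
Perpetuity value at year 5: £49,100.00 / 0.064 = 767187.50000
PV of perpetuity: 767187.50000 / (1+0.064)^5 = 562591.77472
Total PV = 24501.48401 + 562591.77472 = 587093.25872

£587093.26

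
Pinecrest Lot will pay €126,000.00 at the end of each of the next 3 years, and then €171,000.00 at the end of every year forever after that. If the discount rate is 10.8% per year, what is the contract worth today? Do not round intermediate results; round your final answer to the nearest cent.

PV of 3-year annuity: €126,000.00 × [1 − (1+0.108)^−3] / 0.108 = 308982.27166
Perpetuity value at year 3: €171,000.00 / 0.108 = 1583333.33333
PV of perpetuity: 1583333.33333 / (1+0.108)^3 = 1164000.25037
Total PV = 308982.27166 + 1164000.25037 = 1472982.52203

€1472982.52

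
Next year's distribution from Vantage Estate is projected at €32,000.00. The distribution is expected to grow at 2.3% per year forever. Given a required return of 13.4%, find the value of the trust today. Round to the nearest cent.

Growing perpetuity: P = D₁ / (r − g) = €32,000.0000 / (0.134 − 0.023) = €288,288.29

€288288.29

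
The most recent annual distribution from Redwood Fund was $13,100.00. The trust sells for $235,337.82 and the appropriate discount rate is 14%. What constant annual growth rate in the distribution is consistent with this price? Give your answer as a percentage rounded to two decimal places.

7.99%

P = D₀(1+g)/(r−g) ⇒ P(r−g) = D₀(1+g) ⇒ g(P+D₀) = P·r − D₀
g = (P·r − D₀)/(P + D₀) = ($235,337.82×0.14 − $13,100.00) / ($235,337.82 + $13,100.00) = 0.079888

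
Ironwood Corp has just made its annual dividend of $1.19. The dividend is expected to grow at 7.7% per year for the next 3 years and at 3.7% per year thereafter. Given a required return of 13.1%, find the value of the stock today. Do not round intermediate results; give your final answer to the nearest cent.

$14.58

D_1 = 1.28163
D_2 = 1.38032
D_3 = 1.48660
Terminal value at year 3: TV = D_3×(1+g_2)/(r−g_2) = 1.54160/0.094 = 16.40004
P_0 = D_1/(1+r)^1 + D_2/(1+r)^2 + D_3/(1+r)^3 + TV/(1+r)^3
    = 1.13318 + 1.07908 + 1.02756 + 11.33593 = 14.57575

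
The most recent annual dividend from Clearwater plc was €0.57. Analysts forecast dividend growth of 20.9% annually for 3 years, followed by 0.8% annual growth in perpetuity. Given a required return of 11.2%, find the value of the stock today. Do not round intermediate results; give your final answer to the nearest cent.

€9.13

D_1 = 0.68913
D_2 = 0.83316
D_3 = 1.00729
Terminal value at year 3: TV = D_3×(1+g_2)/(r−g_2) = 1.01535/0.104 = 9.76295
P_0 = D_1/(1+r)^1 + D_2/(1+r)^2 + D_3/(1+r)^3 + TV/(1+r)^3
    = 0.61972 + 0.67378 + 0.73255 + 7.10013 = 9.12619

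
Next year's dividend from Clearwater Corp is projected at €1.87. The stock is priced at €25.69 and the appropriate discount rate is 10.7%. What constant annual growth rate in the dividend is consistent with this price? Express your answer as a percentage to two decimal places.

3.42%

P = D₁/(r−g) ⇒ g = r − D₁/P = 0.107 − €1.87/€25.69 = 0.034209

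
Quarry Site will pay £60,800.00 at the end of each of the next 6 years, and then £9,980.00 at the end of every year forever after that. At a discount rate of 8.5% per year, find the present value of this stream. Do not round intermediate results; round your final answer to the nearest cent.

PV of 6-year annuity: £60,800.00 × [1 − (1+0.085)^−6] / 0.085 = 276858.09991
Perpetuity value at year 6: £9,980.00 / 0.085 = 117411.76471
PV of perpetuity: 117411.76471 / (1+0.085)^6 = 71966.96475
Total PV = 276858.09991 + 71966.96475 = 348825.06466

£348825.06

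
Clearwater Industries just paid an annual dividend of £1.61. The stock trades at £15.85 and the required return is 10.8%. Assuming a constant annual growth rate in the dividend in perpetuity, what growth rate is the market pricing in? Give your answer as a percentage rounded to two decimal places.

P = D₀(1+g)/(r−g) ⇒ P(r−g) = D₀(1+g) ⇒ g(P+D₀) = P·r − D₀
g = (P·r − D₀)/(P + D₀) = (£15.85×0.108 − £1.61) / (£15.85 + £1.61) = 0.005830

0.58%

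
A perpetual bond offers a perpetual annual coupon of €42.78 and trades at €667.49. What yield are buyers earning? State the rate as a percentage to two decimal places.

6.41%

P = C/r ⇒ r = C/P = €42.78/€667.49 = 0.064091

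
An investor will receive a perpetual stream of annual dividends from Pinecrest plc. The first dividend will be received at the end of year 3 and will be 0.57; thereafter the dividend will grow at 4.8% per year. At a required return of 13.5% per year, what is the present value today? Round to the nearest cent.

Value at end of year 2: C₁ / (r − g) = 0.57 / (0.135 − 0.048) = 6.5517
Discount to today: PV = 6.5517 / (1 + 0.135)^2 = 6.5517 / 1.288225 = 5.09

5.09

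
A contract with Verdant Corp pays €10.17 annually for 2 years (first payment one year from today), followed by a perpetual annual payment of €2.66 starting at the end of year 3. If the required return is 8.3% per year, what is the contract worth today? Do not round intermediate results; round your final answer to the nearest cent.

PV of 2-year annuity: €10.17 × [1 − (1+0.083)^−2] / 0.083 = 18.06148
Perpetuity value at year 2: €2.66 / 0.083 = 32.04819
PV of perpetuity: 32.04819 / (1+0.083)^2 = 27.32415
Total PV = 18.06148 + 27.32415 = 45.38563

€45.39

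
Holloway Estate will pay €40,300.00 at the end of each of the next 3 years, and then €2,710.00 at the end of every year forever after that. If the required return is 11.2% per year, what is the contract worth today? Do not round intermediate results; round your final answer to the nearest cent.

€115737.07

PV of 3-year annuity: €40,300.00 × [1 − (1+0.112)^−3] / 0.112 = 98140.14479
Perpetuity value at year 3: €2,710.00 / 0.112 = 24196.42857
PV of perpetuity: 24196.42857 / (1+0.112)^3 = 17596.93000
Total PV = 98140.14479 + 17596.93000 = 115737.07479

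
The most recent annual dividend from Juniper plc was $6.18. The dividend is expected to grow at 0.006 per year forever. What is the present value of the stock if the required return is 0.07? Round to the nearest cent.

D₁ = D₀ × (1 + g) = $6.18 × 1.006 = $6.2171
Growing perpetuity: P = D₁ / (r − g) = $6.2171 / (0.07 − 0.006) = $97.14

$97.14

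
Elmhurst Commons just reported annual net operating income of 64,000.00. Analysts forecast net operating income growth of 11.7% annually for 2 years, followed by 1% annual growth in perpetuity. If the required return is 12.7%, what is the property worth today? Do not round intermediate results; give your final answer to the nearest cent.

669019.12

D_1 = 71488.00000
D_2 = 79852.09600
Terminal value at year 2: TV = D_2×(1+g_2)/(r−g_2) = 80650.61696/0.117 = 689321.51248
P_0 = D_1/(1+r)^1 + D_2/(1+r)^2 + TV/(1+r)^2
    = 63432.12067 + 62869.28021 + 542717.71803 = 669019.11891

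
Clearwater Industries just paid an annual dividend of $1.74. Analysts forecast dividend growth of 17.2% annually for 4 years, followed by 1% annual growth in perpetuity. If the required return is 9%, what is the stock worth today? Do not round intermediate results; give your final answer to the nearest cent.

D_1 = 2.03928
D_2 = 2.39004
D_3 = 2.80112
D_4 = 3.28292
Terminal value at year 4: TV = D_4×(1+g_2)/(r−g_2) = 3.31574/0.08 = 41.44681
P_0 = D_1/(1+r)^1 + D_2/(1+r)^2 + D_3/(1+r)^3 + D_4/(1+r)^4 + TV/(1+r)^4
    = 1.87090 + 2.01165 + 2.16298 + 2.32570 + 29.36196 = 37.73319

$37.73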